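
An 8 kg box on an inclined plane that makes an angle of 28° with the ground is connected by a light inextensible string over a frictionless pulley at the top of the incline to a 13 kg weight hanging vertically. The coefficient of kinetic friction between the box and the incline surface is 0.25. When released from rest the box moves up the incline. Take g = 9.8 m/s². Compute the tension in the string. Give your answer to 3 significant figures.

For the box on the incline: the weight component along the slope is m₁g sin 28° = 8 × 9.8 × 0.4695 = 36.809 N and the normal force is N = m₁g cos 28° = 69.223 N.
Kinetic friction opposes the box's motion up the incline: f = μN = 0.25 × 69.223 = 17.306 N acting down the slope.
Newton's second law for the box (up-slope positive): T − 36.809 − 17.306 = 8 a. For the hanging weight (downward positive): 13 × 9.8 − T = 13 a.
Adding the two equations eliminates T: 73.285 = 21 a, so a = 3.4898 m/s².
Then from the hanging weight's equation, T = 13 × (9.8 − 3.4898) = 82.033 N.

82.0 N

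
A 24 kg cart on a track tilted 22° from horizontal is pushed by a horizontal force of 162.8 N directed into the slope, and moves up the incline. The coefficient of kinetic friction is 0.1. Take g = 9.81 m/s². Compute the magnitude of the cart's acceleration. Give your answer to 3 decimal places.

1.451 m/s²

The horizontal push has components F cos 22° = 162.8 × 0.9272 = 150.948 N up the incline and F sin 22° = 162.8 × 0.3746 = 60.985 N pressing into the surface.
The normal force is therefore N = mg cos 22° + F sin 22° = 218.300 + 60.985 = 279.285 N, and kinetic friction down the slope is μN = 0.1 × 279.285 = 27.929 N.
Along the incline: F cos 22° − mg sin 22° − μN = ma, so 150.948 − 88.196 − 27.929 = 24 a, giving a = 1.4510 m/s².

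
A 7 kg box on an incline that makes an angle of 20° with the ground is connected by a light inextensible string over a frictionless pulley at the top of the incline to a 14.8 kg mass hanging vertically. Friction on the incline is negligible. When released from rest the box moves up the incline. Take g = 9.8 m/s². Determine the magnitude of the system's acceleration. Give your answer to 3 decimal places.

For the box on the incline: the weight component along the slope is m₁g sin 20° = 7 × 9.8 × 0.3420 = 23.461 N and the normal force is N = m₁g cos 20° = 64.463 N.
Newton's second law for the box (up-slope positive): T − 23.461 = 7 a. For the hanging mass (downward positive): 14.8 × 9.8 − T = 14.8 a.
Adding the two equations eliminates T: 121.579 = 21.8 a, so a = 5.5770 m/s².

5.577 m/s²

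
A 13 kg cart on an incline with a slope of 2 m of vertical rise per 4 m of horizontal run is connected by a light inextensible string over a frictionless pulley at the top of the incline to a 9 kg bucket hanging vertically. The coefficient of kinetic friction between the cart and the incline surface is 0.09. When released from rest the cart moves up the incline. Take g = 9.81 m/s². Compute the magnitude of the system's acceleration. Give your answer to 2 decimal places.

0.95 m/s²

For the cart on the incline: the weight component along the slope is m₁g sin 26.57° = 13 × 9.81 × 0.4472 = 57.031 N and the normal force is N = m₁g cos 26.57° = 114.066 N.
Kinetic friction opposes the cart's motion up the incline: f = μN = 0.09 × 114.066 = 10.266 N acting down the slope.
Newton's second law for the cart (up-slope positive): T − 57.031 − 10.266 = 13 a. For the hanging bucket (downward positive): 9 × 9.81 − T = 9 a.
Adding the two equations eliminates T: 20.993 = 22 a, so a = 0.9542 m/s².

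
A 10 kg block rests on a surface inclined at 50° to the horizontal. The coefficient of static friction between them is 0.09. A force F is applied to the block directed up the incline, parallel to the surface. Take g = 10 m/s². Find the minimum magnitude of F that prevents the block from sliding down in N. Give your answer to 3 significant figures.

70.8 N

The normal force is N = mg cos 50° = 64.279 N. With F at its minimum the block is on the verge of sliding down, so static friction is at its maximum μ_s N = 0.09 × 64.279 = 5.785 N and acts up the slope.
Equilibrium along the incline: F + μ_s N = mg sin 50°, so F = 76.604 − 5.785 = 70.819 N.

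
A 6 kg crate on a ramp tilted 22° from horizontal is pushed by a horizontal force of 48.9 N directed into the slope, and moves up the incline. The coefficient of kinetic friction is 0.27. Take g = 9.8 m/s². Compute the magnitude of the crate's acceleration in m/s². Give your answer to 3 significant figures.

0.608 m/s²

The horizontal push has components F cos 22° = 48.9 × 0.9272 = 45.340 N up the incline and F sin 22° = 48.9 × 0.3746 = 18.318 N pressing into the surface.
The normal force is therefore N = mg cos 22° + F sin 22° = 54.519 + 18.318 = 72.837 N, and kinetic friction down the slope is μN = 0.27 × 72.837 = 19.666 N.
Along the incline: F cos 22° − mg sin 22° − μN = ma, so 45.340 − 22.026 − 19.666 = 6 a, giving a = 0.6080 m/s².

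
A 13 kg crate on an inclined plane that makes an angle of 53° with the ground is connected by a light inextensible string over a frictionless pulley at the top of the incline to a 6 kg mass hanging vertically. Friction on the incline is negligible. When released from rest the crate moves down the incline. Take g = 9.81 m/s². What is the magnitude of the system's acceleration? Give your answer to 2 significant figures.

2.3 m/s²

For the crate on the incline: the weight component along the slope is m₁g sin 53° = 13 × 9.81 × 0.7986 = 101.845 N and the normal force is N = m₁g cos 53° = 76.749 N.
Newton's second law for the crate (down-slope positive): 101.845 − T = 13 a. For the hanging mass (upward positive): T − 6 × 9.81 = 6 a.
Adding the two equations eliminates T: 42.985 = 19 a, so a = 2.2624 m/s².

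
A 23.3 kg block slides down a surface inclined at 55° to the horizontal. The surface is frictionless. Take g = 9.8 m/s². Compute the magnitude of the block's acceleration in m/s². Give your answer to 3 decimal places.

Resolving the weight along the incline: the component pulling the block down the slope is mg sin 55° = 23.3 × 9.8 × 0.8192 = 187.056 N, and the normal force is N = mg cos 55° = 23.3 × 9.8 × 0.5736 = 130.976 N.
With no friction the net force along the incline is 187.056 N, so a = g sin 55° = 187.056 / 23.3 = 8.0282 m/s².

8.028 m/s²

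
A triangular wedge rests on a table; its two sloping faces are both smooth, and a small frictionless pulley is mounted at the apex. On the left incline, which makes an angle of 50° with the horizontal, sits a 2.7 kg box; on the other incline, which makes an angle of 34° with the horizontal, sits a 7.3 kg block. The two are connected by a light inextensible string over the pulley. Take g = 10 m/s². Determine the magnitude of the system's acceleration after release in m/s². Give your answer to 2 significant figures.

Resolve each weight along its own incline: the 2.7 kg mass has component 2.7 × 10 × sin 50° = 20.683 N down its slope, and the 7.3 kg mass has 7.3 × 10 × sin 34° = 40.821 N down its slope.
The 7.3 kg side's 40.821 N exceeds the other side's 20.683 N, so that mass slides down and the 2.7 kg mass slides up. Taking that direction as positive, Newton's second law for the whole system gives 40.821 − 20.683 = (2.7 + 7.3) a, so a = 20.138 / 10 = 2.0138 m/s².

2.0 m/s²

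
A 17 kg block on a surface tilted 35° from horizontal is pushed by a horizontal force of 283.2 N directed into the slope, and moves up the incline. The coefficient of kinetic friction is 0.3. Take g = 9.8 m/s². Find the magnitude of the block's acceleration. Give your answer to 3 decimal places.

The horizontal push has components F cos 35° = 283.2 × 0.8192 = 231.997 N up the incline and F sin 35° = 283.2 × 0.5736 = 162.444 N pressing into the surface.
The normal force is therefore N = mg cos 35° + F sin 35° = 136.479 + 162.444 = 298.923 N, and kinetic friction down the slope is μN = 0.3 × 298.923 = 89.677 N.
Along the incline: F cos 35° − mg sin 35° − μN = ma, so 231.997 − 95.562 − 89.677 = 17 a, giving a = 2.7505 m/s².

2.750 m/s²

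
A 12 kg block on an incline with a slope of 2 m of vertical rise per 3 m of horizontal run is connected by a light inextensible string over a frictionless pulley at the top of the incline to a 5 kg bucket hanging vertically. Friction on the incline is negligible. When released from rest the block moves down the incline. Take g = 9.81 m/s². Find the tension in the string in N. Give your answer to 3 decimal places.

53.829 N

For the block on the incline: the weight component along the slope is m₁g sin 33.69° = 12 × 9.81 × 0.5547 = 65.299 N and the normal force is N = m₁g cos 33.69° = 97.949 N.
Newton's second law for the block (down-slope positive): 65.299 − T = 12 a. For the hanging bucket (upward positive): T − 5 × 9.81 = 5 a.
Adding the two equations eliminates T: 16.249 = 17 a, so a = 0.9558 m/s².
Then from the hanging bucket's equation, T = 5 × (9.81 + 0.9558) = 53.829 N.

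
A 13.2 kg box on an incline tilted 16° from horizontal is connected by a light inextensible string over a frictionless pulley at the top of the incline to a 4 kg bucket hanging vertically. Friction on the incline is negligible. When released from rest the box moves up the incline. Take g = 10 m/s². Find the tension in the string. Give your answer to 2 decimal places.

39.16 N

For the box on the incline: the weight component along the slope is m₁g sin 16° = 13.2 × 10 × 0.2756 = 36.379 N and the normal force is N = m₁g cos 16° = 126.887 N.
Newton's second law for the box (up-slope positive): T − 36.379 = 13.2 a. For the hanging bucket (downward positive): 4 × 10 − T = 4 a.
Adding the two equations eliminates T: 3.621 = 17.2 a, so a = 0.2105 m/s².
Then from the hanging bucket's equation, T = 4 × (10 − 0.2105) = 39.158 N.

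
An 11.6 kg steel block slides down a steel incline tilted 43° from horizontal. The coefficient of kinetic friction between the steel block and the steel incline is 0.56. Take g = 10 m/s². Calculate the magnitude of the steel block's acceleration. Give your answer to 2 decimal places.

Resolving the weight along the incline: the component pulling the steel block down the slope is mg sin 43° = 11.6 × 10 × 0.6820 = 79.112 N, and the normal force is N = mg cos 43° = 11.6 × 10 × 0.7314 = 84.842 N.
Kinetic friction acts up the slope with magnitude f = μN = 0.56 × 84.842 = 47.512 N.
Net force along the incline is 79.112 − 47.512 = 31.600 N, so a = 31.600 / 11.6 = 2.7241 m/s².

2.72 m/s²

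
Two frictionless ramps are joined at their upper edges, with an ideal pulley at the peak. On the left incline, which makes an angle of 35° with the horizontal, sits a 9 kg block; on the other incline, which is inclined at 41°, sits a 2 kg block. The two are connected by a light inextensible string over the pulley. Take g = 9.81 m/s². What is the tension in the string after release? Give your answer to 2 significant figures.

20 N

Resolve each weight along its own incline: the 9 kg mass has component 9 × 9.81 × sin 35° = 50.641 N down its slope, and the 2 kg mass has 2 × 9.81 × sin 41° = 12.872 N down its slope.
The 9 kg side's 50.641 N exceeds the other side's 12.872 N, so that mass slides down and the 2 kg mass slides up. Taking that direction as positive, Newton's second law for the whole system gives 50.641 − 12.872 = (9 + 2) a, so a = 37.769 / 11 = 3.4335 m/s².
For the 2 kg mass (up-slope positive): T − 12.872 = 2 × 3.4335, so T = 19.739 N.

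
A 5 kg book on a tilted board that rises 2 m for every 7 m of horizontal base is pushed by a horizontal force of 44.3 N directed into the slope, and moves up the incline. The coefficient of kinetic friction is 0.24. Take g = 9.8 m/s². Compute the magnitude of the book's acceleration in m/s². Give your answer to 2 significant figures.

3.0 m/s²

The horizontal push has components F cos 15.95° = 44.3 × 0.9615 = 42.594 N up the incline and F sin 15.95° = 44.3 × 0.2747 = 12.169 N pressing into the surface.
The normal force is therefore N = mg cos 15.95° + F sin 15.95° = 47.114 + 12.169 = 59.283 N, and kinetic friction down the slope is μN = 0.24 × 59.283 = 14.228 N.
Along the incline: F cos 15.95° − mg sin 15.95° − μN = ma, so 42.594 − 13.460 − 14.228 = 5 a, giving a = 2.9812 m/s².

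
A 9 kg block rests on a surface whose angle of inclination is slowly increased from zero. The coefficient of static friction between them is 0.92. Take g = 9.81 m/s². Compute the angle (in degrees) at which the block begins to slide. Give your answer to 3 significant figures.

At the threshold of sliding, static friction is at its maximum μ_s N and exactly balances the weight component along the incline: mg sin θ = μ_s mg cos θ.
Hence tan θ = μ_s = 0.92, so θ = arctan(0.92) = 42.6141°.

42.6°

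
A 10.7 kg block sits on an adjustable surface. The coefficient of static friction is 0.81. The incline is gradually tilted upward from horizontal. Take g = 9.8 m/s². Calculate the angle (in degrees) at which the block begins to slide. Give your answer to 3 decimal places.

At the threshold of sliding, static friction is at its maximum μ_s N and exactly balances the weight component along the incline: mg sin θ = μ_s mg cos θ.
Hence tan θ = μ_s = 0.81, so θ = arctan(0.81) = 39.0075°.

39.007°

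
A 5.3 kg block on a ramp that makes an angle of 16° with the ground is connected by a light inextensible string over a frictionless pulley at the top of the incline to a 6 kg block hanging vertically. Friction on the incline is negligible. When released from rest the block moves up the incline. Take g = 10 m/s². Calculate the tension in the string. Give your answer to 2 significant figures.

For the block on the incline: the weight component along the slope is m₁g sin 16° = 5.3 × 10 × 0.2756 = 14.607 N and the normal force is N = m₁g cos 16° = 50.947 N.
Newton's second law for the block (up-slope positive): T − 14.607 = 5.3 a. For the hanging block (downward positive): 6 × 10 − T = 6 a.
Adding the two equations eliminates T: 45.393 = 11.3 a, so a = 4.0171 m/s².
Then from the hanging block's equation, T = 6 × (10 − 4.0171) = 35.897 N.

36 N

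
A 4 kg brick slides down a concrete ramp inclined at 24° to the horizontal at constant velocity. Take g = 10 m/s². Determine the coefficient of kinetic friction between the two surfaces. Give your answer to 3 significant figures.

At constant velocity the net force along the incline is zero: mg sin 24° = μ mg cos 24°.
So μ = tan 24° = 0.4067 / 0.9135 = 0.4452.

0.445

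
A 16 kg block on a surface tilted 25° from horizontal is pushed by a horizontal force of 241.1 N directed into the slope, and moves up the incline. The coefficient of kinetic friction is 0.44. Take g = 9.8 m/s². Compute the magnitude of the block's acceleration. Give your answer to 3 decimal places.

The horizontal push has components F cos 25° = 241.1 × 0.9063 = 218.509 N up the incline and F sin 25° = 241.1 × 0.4226 = 101.889 N pressing into the surface.
The normal force is therefore N = mg cos 25° + F sin 25° = 142.108 + 101.889 = 243.997 N, and kinetic friction down the slope is μN = 0.44 × 243.997 = 107.359 N.
Along the incline: F cos 25° − mg sin 25° − μN = ma, so 218.509 − 66.264 − 107.359 = 16 a, giving a = 2.8054 m/s².

2.805 m/s²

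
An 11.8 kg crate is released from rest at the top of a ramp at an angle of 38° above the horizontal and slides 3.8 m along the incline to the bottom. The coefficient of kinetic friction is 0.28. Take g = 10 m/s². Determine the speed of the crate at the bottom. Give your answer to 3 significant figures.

5.48 m/s

The weight component along the incline is mg sin 38° = 72.648 N and the normal force is N = mg cos 38° = 92.985 N.
Friction up the slope is f = μN = 0.28 × 92.985 = 26.036 N, so the net downslope force is 72.648 − 26.036 = 46.612 N and a = 46.612 / 11.8 = 3.9502 m/s².
Starting from rest over a distance of 3.8 m, v² = 2aL = 2 × 3.9502 × 3.8 = 30.0215, so v = 5.4792 m/s.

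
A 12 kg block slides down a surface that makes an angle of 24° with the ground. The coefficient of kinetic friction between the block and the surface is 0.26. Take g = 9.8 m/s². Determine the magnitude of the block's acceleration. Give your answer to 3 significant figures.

Resolving the weight along the incline: the component pulling the block down the slope is mg sin 24° = 12 × 9.8 × 0.4067 = 47.828 N, and the normal force is N = mg cos 24° = 12 × 9.8 × 0.9135 = 107.428 N.
Kinetic friction acts up the slope with magnitude f = μN = 0.26 × 107.428 = 27.931 N.
Net force along the incline is 47.828 − 27.931 = 19.897 N, so a = 19.897 / 12 = 1.6581 m/s².

1.66 m/s²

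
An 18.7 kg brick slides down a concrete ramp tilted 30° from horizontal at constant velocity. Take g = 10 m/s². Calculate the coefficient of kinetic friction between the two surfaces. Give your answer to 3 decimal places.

At constant velocity the net force along the incline is zero: mg sin 30° = μ mg cos 30°.
So μ = tan 30° = 0.5000 / 0.8660 = 0.5774.

0.577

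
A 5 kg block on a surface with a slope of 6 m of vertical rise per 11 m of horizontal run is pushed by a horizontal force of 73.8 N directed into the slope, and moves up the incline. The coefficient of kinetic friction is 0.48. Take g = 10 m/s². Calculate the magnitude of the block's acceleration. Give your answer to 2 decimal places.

The horizontal push has components F cos 28.61° = 73.8 × 0.8779 = 64.789 N up the incline and F sin 28.61° = 73.8 × 0.4789 = 35.343 N pressing into the surface.
The normal force is therefore N = mg cos 28.61° + F sin 28.61° = 43.895 + 35.343 = 79.238 N, and kinetic friction down the slope is μN = 0.48 × 79.238 = 38.034 N.
Along the incline: F cos 28.61° − mg sin 28.61° − μN = ma, so 64.789 − 23.945 − 38.034 = 5 a, giving a = 0.5620 m/s².

0.56 m/s²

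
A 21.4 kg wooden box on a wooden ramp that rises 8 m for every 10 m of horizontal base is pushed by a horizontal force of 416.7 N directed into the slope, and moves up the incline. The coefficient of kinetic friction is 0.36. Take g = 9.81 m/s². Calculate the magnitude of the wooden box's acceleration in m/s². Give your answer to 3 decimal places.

1.940 m/s²

The horizontal push has components F cos 38.66° = 416.7 × 0.7809 = 325.401 N up the incline and F sin 38.66° = 416.7 × 0.6247 = 260.312 N pressing into the surface.
The normal force is therefore N = mg cos 38.66° + F sin 38.66° = 163.937 + 260.312 = 424.249 N, and kinetic friction down the slope is μN = 0.36 × 424.249 = 152.730 N.
Along the incline: F cos 38.66° − mg sin 38.66° − μN = ma, so 325.401 − 131.146 − 152.730 = 21.4 a, giving a = 1.9404 m/s².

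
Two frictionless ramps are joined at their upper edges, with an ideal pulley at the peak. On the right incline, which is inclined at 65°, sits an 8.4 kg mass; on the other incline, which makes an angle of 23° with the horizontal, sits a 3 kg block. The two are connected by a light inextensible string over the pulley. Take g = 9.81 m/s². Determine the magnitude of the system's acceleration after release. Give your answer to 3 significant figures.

Resolve each weight along its own incline: the 8.4 kg mass has component 8.4 × 9.81 × sin 65° = 74.683 N down its slope, and the 3 kg mass has 3 × 9.81 × sin 23° = 11.499 N down its slope.
The 8.4 kg side's 74.683 N exceeds the other side's 11.499 N, so that mass slides down and the 3 kg mass slides up. Taking that direction as positive, Newton's second law for the whole system gives 74.683 − 11.499 = (8.4 + 3) a, so a = 63.184 / 11.4 = 5.5425 m/s².

5.54 m/s²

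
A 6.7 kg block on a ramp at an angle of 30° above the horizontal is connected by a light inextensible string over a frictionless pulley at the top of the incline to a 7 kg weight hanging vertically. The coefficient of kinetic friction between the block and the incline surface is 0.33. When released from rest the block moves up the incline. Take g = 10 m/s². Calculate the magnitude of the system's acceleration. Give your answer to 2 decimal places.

1.27 m/s²

For the block on the incline: the weight component along the slope is m₁g sin 30° = 6.7 × 10 × 0.5000 = 33.500 N and the normal force is N = m₁g cos 30° = 58.024 N.
Kinetic friction opposes the block's motion up the incline: f = μN = 0.33 × 58.024 = 19.148 N acting down the slope.
Newton's second law for the block (up-slope positive): T − 33.500 − 19.148 = 6.7 a. For the hanging weight (downward positive): 7 × 10 − T = 7 a.
Adding the two equations eliminates T: 17.352 = 13.7 a, so a = 1.2666 m/s².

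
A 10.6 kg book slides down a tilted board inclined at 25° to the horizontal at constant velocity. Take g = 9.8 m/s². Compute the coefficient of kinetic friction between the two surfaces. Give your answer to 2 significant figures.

0.47

At constant velocity the net force along the incline is zero: mg sin 25° = μ mg cos 25°.
So μ = tan 25° = 0.4226 / 0.9063 = 0.4663.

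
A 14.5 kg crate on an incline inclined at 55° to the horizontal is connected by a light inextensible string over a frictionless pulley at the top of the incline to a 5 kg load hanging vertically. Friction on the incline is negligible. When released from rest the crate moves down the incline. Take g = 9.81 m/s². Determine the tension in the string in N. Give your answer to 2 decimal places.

For the crate on the incline: the weight component along the slope is m₁g sin 55° = 14.5 × 9.81 × 0.8192 = 116.527 N and the normal force is N = m₁g cos 55° = 81.588 N.
Newton's second law for the crate (down-slope positive): 116.527 − T = 14.5 a. For the hanging load (upward positive): T − 5 × 9.81 = 5 a.
Adding the two equations eliminates T: 67.477 = 19.5 a, so a = 3.4604 m/s².
Then from the hanging load's equation, T = 5 × (9.81 + 3.4604) = 66.352 N.

66.35 N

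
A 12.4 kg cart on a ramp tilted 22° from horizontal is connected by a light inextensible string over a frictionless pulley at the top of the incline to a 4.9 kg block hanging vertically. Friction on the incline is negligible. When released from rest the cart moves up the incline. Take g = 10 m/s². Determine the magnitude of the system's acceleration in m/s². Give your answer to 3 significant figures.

0.147 m/s²

For the cart on the incline: the weight component along the slope is m₁g sin 22° = 12.4 × 10 × 0.3746 = 46.450 N and the normal force is N = m₁g cos 22° = 114.971 N.
Newton's second law for the cart (up-slope positive): T − 46.450 = 12.4 a. For the hanging block (downward positive): 4.9 × 10 − T = 4.9 a.
Adding the two equations eliminates T: 2.550 = 17.3 a, so a = 0.1474 m/s².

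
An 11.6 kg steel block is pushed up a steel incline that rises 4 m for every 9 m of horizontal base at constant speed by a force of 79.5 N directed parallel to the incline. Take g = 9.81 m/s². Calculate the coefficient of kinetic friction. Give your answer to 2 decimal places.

At constant speed ΣF = 0 along the incline. The applied 79.5 N acts up the slope; the weight component mg sin 23.96° = 46.217 N and kinetic friction μN both act down the slope.
So 79.5 = 46.217 + μ × 103.988, giving μ = (79.5 − 46.217) / 103.988 = 0.3201.

0.32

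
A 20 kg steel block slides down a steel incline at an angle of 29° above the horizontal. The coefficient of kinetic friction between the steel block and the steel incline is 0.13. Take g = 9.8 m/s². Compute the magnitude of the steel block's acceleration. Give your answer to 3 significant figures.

3.64 m/s²

Resolving the weight along the incline: the component pulling the steel block down the slope is mg sin 29° = 20 × 9.8 × 0.4848 = 95.021 N, and the normal force is N = mg cos 29° = 20 × 9.8 × 0.8746 = 171.422 N.
Kinetic friction acts up the slope with magnitude f = μN = 0.13 × 171.422 = 22.285 N.
Net force along the incline is 95.021 − 22.285 = 72.736 N, so a = 72.736 / 20 = 3.6368 m/s².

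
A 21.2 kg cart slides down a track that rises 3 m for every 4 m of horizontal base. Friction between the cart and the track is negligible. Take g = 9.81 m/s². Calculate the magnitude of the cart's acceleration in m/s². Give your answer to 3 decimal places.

5.886 m/s²

Resolving the weight along the incline: the component pulling the cart down the slope is mg sin 36.87° = 21.2 × 9.81 × 0.6000 = 124.783 N, and the normal force is N = mg cos 36.87° = 21.2 × 9.81 × 0.8000 = 166.378 N.
With no friction the net force along the incline is 124.783 N, so a = g sin 36.87° = 124.783 / 21.2 = 5.8860 m/s².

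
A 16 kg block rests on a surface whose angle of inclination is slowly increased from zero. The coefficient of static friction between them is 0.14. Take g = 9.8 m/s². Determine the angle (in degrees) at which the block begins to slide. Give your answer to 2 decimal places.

7.97°

At the threshold of sliding, static friction is at its maximum μ_s N and exactly balances the weight component along the incline: mg sin θ = μ_s mg cos θ.
Hence tan θ = μ_s = 0.14, so θ = arctan(0.14) = 7.9696°.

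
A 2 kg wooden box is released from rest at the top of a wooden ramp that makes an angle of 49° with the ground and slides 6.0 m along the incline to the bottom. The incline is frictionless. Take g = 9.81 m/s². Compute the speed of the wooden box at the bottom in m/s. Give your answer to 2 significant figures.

9.4 m/s

The weight component along the incline is mg sin 49° = 14.807 N and the normal force is N = mg cos 49° = 12.872 N.
With no friction, a = g sin 49° = 7.4037 m/s².
Starting from rest over a distance of 6.0 m, v² = 2aL = 2 × 7.4037 × 6.0 = 88.8444, so v = 9.4257 m/s.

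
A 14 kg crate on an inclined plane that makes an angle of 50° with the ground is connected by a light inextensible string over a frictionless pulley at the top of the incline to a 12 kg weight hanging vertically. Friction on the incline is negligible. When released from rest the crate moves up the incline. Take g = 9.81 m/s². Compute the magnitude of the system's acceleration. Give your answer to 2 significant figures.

For the crate on the incline: the weight component along the slope is m₁g sin 50° = 14 × 9.81 × 0.7660 = 105.202 N and the normal force is N = m₁g cos 50° = 88.280 N.
Newton's second law for the crate (up-slope positive): T − 105.202 = 14 a. For the hanging weight (downward positive): 12 × 9.81 − T = 12 a.
Adding the two equations eliminates T: 12.518 = 26 a, so a = 0.4815 m/s².

0.48 m/s²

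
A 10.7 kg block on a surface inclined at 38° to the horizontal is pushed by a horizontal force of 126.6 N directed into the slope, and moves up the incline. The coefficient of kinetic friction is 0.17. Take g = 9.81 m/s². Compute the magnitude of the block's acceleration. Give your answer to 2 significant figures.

0.73 m/s²

The horizontal push has components F cos 38° = 126.6 × 0.7880 = 99.761 N up the incline and F sin 38° = 126.6 × 0.6157 = 77.948 N pressing into the surface.
The normal force is therefore N = mg cos 38° + F sin 38° = 82.714 + 77.948 = 160.662 N, and kinetic friction down the slope is μN = 0.17 × 160.662 = 27.313 N.
Along the incline: F cos 38° − mg sin 38° − μN = ma, so 99.761 − 64.628 − 27.313 = 10.7 a, giving a = 0.7308 m/s².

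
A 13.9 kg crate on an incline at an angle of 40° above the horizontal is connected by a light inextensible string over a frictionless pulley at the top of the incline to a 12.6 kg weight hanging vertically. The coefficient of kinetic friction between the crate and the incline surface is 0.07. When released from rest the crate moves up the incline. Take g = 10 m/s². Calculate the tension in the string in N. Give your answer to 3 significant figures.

For the crate on the incline: the weight component along the slope is m₁g sin 40° = 13.9 × 10 × 0.6428 = 89.349 N and the normal force is N = m₁g cos 40° = 106.480 N.
Kinetic friction opposes the crate's motion up the incline: f = μN = 0.07 × 106.480 = 7.454 N acting down the slope.
Newton's second law for the crate (up-slope positive): T − 89.349 − 7.454 = 13.9 a. For the hanging weight (downward positive): 12.6 × 10 − T = 12.6 a.
Adding the two equations eliminates T: 29.197 = 26.5 a, so a = 1.1018 m/s².
Then from the hanging weight's equation, T = 12.6 × (10 − 1.1018) = 112.117 N.

112 N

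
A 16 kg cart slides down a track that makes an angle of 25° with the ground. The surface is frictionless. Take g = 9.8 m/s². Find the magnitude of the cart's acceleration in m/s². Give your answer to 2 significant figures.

Resolving the weight along the incline: the component pulling the cart down the slope is mg sin 25° = 16 × 9.8 × 0.4226 = 66.264 N, and the normal force is N = mg cos 25° = 16 × 9.8 × 0.9063 = 142.108 N.
With no friction the net force along the incline is 66.264 N, so a = g sin 25° = 66.264 / 16 = 4.1415 m/s².

4.1 m/s²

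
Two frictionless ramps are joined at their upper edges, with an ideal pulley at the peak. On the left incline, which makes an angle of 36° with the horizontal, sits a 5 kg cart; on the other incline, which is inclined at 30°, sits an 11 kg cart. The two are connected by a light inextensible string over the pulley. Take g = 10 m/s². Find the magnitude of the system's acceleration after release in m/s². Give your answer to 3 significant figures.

Resolve each weight along its own incline: the 5 kg mass has component 5 × 10 × sin 36° = 29.389 N down its slope, and the 11 kg mass has 11 × 10 × sin 30° = 55.000 N down its slope.
The 11 kg side's 55.000 N exceeds the other side's 29.389 N, so that mass slides down and the 5 kg mass slides up. Taking that direction as positive, Newton's second law for the whole system gives 55.000 − 29.389 = (5 + 11) a, so a = 25.611 / 16 = 1.6007 m/s².

1.60 m/s²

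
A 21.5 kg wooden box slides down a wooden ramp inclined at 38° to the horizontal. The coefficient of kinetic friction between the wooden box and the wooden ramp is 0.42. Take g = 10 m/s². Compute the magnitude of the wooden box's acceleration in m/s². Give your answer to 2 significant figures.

Resolving the weight along the incline: the component pulling the wooden box down the slope is mg sin 38° = 21.5 × 10 × 0.6157 = 132.376 N, and the normal force is N = mg cos 38° = 21.5 × 10 × 0.7880 = 169.420 N.
Kinetic friction acts up the slope with magnitude f = μN = 0.42 × 169.420 = 71.156 N.
Net force along the incline is 132.376 − 71.156 = 61.220 N, so a = 61.220 / 21.5 = 2.8474 m/s².

2.8 m/s²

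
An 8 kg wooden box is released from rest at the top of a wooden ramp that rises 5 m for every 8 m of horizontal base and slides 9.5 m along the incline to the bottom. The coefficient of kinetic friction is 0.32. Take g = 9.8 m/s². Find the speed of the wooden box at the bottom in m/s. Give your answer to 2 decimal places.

6.94 m/s

The weight component along the incline is mg sin 32.01° = 41.552 N and the normal force is N = mg cos 32.01° = 66.483 N.
Friction up the slope is f = μN = 0.32 × 66.483 = 21.275 N, so the net downslope force is 41.552 − 21.275 = 20.277 N and a = 20.277 / 8 = 2.5346 m/s².
Starting from rest over a distance of 9.5 m, v² = 2aL = 2 × 2.5346 × 9.5 = 48.1574, so v = 6.9396 m/s.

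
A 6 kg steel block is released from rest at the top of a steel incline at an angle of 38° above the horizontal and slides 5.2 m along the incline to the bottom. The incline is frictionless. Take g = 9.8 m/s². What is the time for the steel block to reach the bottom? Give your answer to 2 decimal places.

The weight component along the incline is mg sin 38° = 36.201 N and the normal force is N = mg cos 38° = 46.335 N.
With no friction, a = g sin 38° = 6.0335 m/s².
Starting from rest, L = ½at², so t = √(2L/a) = √(2 × 5.2 / 6.0335) = 1.3129 s.

1.31 s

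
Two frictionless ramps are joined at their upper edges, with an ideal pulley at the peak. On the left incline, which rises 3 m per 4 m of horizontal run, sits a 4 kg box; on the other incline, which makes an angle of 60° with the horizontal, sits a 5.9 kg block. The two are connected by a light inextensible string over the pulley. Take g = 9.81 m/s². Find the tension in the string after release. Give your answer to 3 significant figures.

Resolve each weight along its own incline: the 4 kg mass has component 4 × 9.81 × sin 36.87° = 23.544 N down its slope, and the 5.9 kg mass has 5.9 × 9.81 × sin 60° = 50.125 N down its slope.
The 5.9 kg side's 50.125 N exceeds the other side's 23.544 N, so that mass slides down and the 4 kg mass slides up. Taking that direction as positive, Newton's second law for the whole system gives 50.125 − 23.544 = (4 + 5.9) a, so a = 26.581 / 9.9 = 2.6849 m/s².
For the 4 kg mass (up-slope positive): T − 23.544 = 4 × 2.6849, so T = 34.284 N.

34.3 N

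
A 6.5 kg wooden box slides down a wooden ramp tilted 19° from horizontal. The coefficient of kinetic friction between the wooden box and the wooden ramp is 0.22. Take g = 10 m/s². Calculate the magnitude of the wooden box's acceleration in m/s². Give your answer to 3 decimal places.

1.176 m/s²

Resolving the weight along the incline: the component pulling the wooden box down the slope is mg sin 19° = 6.5 × 10 × 0.3256 = 21.164 N, and the normal force is N = mg cos 19° = 6.5 × 10 × 0.9455 = 61.458 N.
Kinetic friction acts up the slope with magnitude f = μN = 0.22 × 61.458 = 13.521 N.
Net force along the incline is 21.164 − 13.521 = 7.643 N, so a = 7.643 / 6.5 = 1.1758 m/s².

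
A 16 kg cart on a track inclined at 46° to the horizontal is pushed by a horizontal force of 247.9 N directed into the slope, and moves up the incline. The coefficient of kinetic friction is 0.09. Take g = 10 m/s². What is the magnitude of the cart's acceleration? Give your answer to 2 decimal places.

The horizontal push has components F cos 46° = 247.9 × 0.6947 = 172.216 N up the incline and F sin 46° = 247.9 × 0.7193 = 178.314 N pressing into the surface.
The normal force is therefore N = mg cos 46° + F sin 46° = 111.152 + 178.314 = 289.466 N, and kinetic friction down the slope is μN = 0.09 × 289.466 = 26.052 N.
Along the incline: F cos 46° − mg sin 46° − μN = ma, so 172.216 − 115.088 − 26.052 = 16 a, giving a = 1.9423 m/s².

1.94 m/s²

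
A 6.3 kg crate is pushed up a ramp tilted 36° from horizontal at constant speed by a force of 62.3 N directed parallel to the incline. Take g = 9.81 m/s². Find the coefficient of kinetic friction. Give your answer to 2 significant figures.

At constant speed ΣF = 0 along the incline. The applied 62.3 N acts up the slope; the weight component mg sin 36° = 36.327 N and kinetic friction μN both act down the slope.
So 62.3 = 36.327 + μ × 50.000, giving μ = (62.3 − 36.327) / 50.000 = 0.5195.

0.52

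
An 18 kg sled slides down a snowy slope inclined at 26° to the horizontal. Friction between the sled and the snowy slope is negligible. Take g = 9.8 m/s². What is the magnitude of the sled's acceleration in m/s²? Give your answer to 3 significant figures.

4.30 m/s²

Resolving the weight along the incline: the component pulling the sled down the slope is mg sin 26° = 18 × 9.8 × 0.4384 = 77.334 N, and the normal force is N = mg cos 26° = 18 × 9.8 × 0.8988 = 158.548 N.
With no friction the net force along the incline is 77.334 N, so a = g sin 26° = 77.334 / 18 = 4.2963 m/s².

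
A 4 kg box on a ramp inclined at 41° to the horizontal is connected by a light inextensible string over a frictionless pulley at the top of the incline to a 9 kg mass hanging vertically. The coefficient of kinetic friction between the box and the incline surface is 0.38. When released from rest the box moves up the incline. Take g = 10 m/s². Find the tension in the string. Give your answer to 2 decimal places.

For the box on the incline: the weight component along the slope is m₁g sin 41° = 4 × 10 × 0.6561 = 26.244 N and the normal force is N = m₁g cos 41° = 30.188 N.
Kinetic friction opposes the box's motion up the incline: f = μN = 0.38 × 30.188 = 11.471 N acting down the slope.
Newton's second law for the box (up-slope positive): T − 26.244 − 11.471 = 4 a. For the hanging mass (downward positive): 9 × 10 − T = 9 a.
Adding the two equations eliminates T: 52.285 = 13 a, so a = 4.0219 m/s².
Then from the hanging mass's equation, T = 9 × (10 − 4.0219) = 53.803 N.

53.80 N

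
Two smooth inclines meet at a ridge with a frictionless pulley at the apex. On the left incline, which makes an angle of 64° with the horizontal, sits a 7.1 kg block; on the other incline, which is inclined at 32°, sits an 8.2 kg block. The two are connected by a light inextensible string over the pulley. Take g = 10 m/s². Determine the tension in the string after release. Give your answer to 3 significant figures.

54.4 N

Resolve each weight along its own incline: the 7.1 kg mass has component 7.1 × 10 × sin 64° = 63.814 N down its slope, and the 8.2 kg mass has 8.2 × 10 × sin 32° = 43.453 N down its slope.
The 7.1 kg side's 63.814 N exceeds the other side's 43.453 N, so that mass slides down and the 8.2 kg mass slides up. Taking that direction as positive, Newton's second law for the whole system gives 63.814 − 43.453 = (7.1 + 8.2) a, so a = 20.361 / 15.3 = 1.3308 m/s².
For the 8.2 kg mass (up-slope positive): T − 43.453 = 8.2 × 1.3308, so T = 54.366 N.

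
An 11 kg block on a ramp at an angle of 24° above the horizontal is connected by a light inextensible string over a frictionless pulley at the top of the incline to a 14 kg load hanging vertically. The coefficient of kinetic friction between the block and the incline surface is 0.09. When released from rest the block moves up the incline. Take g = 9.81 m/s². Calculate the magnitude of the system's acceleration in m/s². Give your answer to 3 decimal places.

For the block on the incline: the weight component along the slope is m₁g sin 24° = 11 × 9.81 × 0.4067 = 43.887 N and the normal force is N = m₁g cos 24° = 98.581 N.
Kinetic friction opposes the block's motion up the incline: f = μN = 0.09 × 98.581 = 8.872 N acting down the slope.
Newton's second law for the block (up-slope positive): T − 43.887 − 8.872 = 11 a. For the hanging load (downward positive): 14 × 9.81 − T = 14 a.
Adding the two equations eliminates T: 84.581 = 25 a, so a = 3.3832 m/s².

3.383 m/s²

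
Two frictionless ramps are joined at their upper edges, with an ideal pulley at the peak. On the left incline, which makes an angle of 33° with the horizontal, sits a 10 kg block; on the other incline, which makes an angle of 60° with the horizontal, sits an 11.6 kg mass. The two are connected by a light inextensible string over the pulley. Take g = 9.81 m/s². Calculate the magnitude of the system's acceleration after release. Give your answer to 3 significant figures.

Resolve each weight along its own incline: the 10 kg mass has component 10 × 9.81 × sin 33° = 53.429 N down its slope, and the 11.6 kg mass has 11.6 × 9.81 × sin 60° = 98.550 N down its slope.
The 11.6 kg side's 98.550 N exceeds the other side's 53.429 N, so that mass slides down and the 10 kg mass slides up. Taking that direction as positive, Newton's second law for the whole system gives 98.550 − 53.429 = (10 + 11.6) a, so a = 45.121 / 21.6 = 2.0889 m/s².

2.09 m/s²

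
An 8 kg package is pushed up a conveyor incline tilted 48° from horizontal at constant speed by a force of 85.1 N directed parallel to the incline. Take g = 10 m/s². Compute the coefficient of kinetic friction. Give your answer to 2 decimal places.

At constant speed ΣF = 0 along the incline. The applied 85.1 N acts up the slope; the weight component mg sin 48° = 59.452 N and kinetic friction μN both act down the slope.
So 85.1 = 59.452 + μ × 53.530, giving μ = (85.1 − 59.452) / 53.530 = 0.4791.

0.48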